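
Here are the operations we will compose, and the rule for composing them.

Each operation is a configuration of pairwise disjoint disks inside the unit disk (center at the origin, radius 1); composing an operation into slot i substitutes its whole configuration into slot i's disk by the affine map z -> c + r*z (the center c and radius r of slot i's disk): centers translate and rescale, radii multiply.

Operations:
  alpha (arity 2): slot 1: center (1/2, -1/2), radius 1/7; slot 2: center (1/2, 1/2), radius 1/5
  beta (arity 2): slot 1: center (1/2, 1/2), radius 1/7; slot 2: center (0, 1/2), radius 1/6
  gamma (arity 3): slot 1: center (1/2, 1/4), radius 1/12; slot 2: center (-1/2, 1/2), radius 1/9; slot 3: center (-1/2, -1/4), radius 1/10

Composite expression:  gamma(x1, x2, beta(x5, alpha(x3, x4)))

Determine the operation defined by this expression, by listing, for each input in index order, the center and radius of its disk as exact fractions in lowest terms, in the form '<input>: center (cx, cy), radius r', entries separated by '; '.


x1: center (1/2, 1/4), radius 1/12; x2: center (-1/2, 1/2), radius 1/9; x3: center (-59/120, -5/24), radius 1/420; x4: center (-59/120, -23/120), radius 1/300; x5: center (-9/20, -1/5), radius 1/70


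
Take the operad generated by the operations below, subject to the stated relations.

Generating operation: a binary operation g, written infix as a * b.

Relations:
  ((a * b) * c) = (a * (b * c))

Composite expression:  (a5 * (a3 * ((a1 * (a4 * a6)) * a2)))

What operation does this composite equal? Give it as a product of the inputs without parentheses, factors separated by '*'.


a5 * a3 * a1 * a4 * a6 * a2


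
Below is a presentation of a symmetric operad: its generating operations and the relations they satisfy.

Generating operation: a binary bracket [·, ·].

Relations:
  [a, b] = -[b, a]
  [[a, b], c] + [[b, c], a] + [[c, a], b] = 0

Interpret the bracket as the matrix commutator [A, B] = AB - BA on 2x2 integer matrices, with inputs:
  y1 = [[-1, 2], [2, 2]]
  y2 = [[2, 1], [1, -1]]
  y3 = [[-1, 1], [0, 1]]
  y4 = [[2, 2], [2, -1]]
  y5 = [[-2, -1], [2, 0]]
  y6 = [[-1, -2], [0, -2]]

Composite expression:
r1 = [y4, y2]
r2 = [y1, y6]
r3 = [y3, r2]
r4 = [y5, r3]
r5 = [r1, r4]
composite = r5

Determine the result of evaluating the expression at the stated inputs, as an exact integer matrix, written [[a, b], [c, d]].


[[-156, 168], [168, 156]]


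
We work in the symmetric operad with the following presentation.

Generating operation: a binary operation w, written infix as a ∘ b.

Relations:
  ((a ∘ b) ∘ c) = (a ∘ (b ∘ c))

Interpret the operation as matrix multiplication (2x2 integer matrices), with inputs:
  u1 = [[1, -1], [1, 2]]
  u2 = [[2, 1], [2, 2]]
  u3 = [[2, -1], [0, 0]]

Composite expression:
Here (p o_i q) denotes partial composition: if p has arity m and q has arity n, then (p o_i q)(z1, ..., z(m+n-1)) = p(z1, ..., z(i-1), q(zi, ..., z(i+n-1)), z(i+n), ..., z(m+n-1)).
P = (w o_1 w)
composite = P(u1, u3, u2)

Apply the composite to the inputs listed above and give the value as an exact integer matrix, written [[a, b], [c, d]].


[[2, 0], [2, 0]]


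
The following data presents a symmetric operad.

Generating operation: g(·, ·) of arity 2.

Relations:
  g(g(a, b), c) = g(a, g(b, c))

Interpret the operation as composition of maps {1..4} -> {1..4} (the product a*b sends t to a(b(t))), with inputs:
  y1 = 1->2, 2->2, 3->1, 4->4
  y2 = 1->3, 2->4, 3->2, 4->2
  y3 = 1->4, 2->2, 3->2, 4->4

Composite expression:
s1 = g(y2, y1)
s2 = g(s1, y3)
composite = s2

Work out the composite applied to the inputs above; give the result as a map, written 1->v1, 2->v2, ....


1->2, 2->4, 3->4, 4->2

g(y2, y1) = 1->4, 2->4, 3->3, 4->2
g(g(y2, y1), y3) = 1->2, 2->4, 3->4, 4->2


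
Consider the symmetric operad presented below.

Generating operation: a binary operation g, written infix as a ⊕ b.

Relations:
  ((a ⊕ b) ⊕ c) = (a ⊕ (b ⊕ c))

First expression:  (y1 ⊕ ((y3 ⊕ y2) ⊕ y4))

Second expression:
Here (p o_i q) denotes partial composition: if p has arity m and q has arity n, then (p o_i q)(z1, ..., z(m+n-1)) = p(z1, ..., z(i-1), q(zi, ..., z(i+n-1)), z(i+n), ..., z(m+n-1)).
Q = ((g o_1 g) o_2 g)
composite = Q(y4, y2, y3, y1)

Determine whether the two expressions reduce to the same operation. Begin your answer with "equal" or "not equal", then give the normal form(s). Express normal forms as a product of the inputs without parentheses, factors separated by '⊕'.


The first composite normalizes to y1 ⊕ y3 ⊕ y2 ⊕ y4
The second composite normalizes to y4 ⊕ y2 ⊕ y3 ⊕ y1
Different reductions; not equal.

not equal — first y1 ⊕ y3 ⊕ y2 ⊕ y4, second y4 ⊕ y2 ⊕ y3 ⊕ y1


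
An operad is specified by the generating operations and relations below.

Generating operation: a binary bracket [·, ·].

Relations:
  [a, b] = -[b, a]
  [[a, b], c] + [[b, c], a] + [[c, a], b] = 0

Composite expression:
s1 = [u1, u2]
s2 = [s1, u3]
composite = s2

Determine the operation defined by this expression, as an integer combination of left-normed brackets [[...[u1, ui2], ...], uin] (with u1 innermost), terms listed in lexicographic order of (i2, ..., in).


[[u1, u2], u3]

Skip Jacobi rewriting: expand, keep u1-initial words, read off terms.
Composite bracket: [[u1, u2], u3]
Expanding via [a, b] = ab - ba: 4 signed words (2^2 = 4).
Only words starting with u1 matter:
  sign of u1u2u3 is +1, so it contributes +[[u1, u2], u3]


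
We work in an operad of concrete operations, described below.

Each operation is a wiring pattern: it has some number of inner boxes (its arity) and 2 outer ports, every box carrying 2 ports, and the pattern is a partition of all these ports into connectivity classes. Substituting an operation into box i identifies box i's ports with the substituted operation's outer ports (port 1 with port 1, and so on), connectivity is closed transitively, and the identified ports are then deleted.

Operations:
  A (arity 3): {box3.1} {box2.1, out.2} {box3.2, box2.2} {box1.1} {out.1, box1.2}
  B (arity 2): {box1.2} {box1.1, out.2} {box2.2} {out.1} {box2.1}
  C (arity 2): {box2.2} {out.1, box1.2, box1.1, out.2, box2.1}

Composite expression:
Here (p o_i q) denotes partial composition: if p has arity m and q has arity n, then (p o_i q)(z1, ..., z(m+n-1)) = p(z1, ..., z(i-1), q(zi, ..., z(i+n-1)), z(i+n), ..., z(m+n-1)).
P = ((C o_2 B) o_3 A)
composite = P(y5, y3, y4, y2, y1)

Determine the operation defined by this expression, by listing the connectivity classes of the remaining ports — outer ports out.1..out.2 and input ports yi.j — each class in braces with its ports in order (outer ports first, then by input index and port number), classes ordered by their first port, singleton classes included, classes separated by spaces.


{out.1, out.2, y5.1, y5.2} {y1.1} {y1.2, y2.2} {y2.1} {y3.1} {y3.2} {y4.1} {y4.2}


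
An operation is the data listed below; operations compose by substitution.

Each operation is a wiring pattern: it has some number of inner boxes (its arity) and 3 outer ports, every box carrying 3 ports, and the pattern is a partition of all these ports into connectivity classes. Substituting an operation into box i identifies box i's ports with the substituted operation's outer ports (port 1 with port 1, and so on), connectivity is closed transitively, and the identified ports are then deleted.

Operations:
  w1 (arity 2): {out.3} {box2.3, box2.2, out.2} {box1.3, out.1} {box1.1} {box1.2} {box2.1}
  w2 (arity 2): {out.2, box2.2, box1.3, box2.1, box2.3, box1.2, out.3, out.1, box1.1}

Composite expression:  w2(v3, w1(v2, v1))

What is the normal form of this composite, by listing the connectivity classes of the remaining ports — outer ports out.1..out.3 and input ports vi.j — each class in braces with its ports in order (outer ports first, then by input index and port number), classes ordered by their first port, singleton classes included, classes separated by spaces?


{out.1, out.2, out.3, v1.2, v1.3, v2.3, v3.1, v3.2, v3.3} {v1.1} {v2.1} {v2.2}

Treat the ports identified at w2 as solder joints: merge, then drop.
composing w1 on (v2, v1), with out.j its own outer ports: {out.1, v2.3} {out.2, v1.2, v1.3} {out.3} {v1.1} {v2.1} {v2.2}
composing w2 on (v3, v2, v1), with out.j its own outer ports: {out.1, out.2, out.3, v1.2, v1.3, v2.3, v3.1, v3.2, v3.3} {v1.1} {v2.1} {v2.2}


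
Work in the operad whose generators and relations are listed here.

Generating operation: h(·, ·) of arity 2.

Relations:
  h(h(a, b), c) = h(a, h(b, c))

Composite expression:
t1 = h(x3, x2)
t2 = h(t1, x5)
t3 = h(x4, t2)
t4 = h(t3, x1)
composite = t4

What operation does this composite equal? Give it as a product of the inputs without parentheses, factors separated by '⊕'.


The h-tree's shape is irrelevant; the x-reading-order decides.
h(x3, x2) flattens to x3 ⊕ x2
h(h(x3, x2), x5) flattens to x3 ⊕ x2 ⊕ x5
h(x4, h(h(x3, x2), x5)) flattens to x4 ⊕ x3 ⊕ x2 ⊕ x5
h(h(x4, h(h(x3, x2), x5)), x1) flattens to x4 ⊕ x3 ⊕ x2 ⊕ x5 ⊕ x1

x4 ⊕ x3 ⊕ x2 ⊕ x5 ⊕ x1


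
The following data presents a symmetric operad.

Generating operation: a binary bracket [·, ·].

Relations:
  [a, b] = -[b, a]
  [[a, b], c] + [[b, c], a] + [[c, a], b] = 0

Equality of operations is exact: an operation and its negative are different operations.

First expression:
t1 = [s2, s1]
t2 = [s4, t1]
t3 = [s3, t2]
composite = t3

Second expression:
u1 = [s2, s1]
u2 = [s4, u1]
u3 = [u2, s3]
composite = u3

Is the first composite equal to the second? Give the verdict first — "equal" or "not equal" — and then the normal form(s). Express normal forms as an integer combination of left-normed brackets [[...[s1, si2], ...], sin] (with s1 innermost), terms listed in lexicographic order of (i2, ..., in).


not equal; the first gives -[[[s1, s2], s4], s3] and the second [[[s1, s2], s4], s3]

The first expression reduces to -[[[s1, s2], s4], s3]
The second expression reduces to [[[s1, s2], s4], s3]
They disagree, so not equal.


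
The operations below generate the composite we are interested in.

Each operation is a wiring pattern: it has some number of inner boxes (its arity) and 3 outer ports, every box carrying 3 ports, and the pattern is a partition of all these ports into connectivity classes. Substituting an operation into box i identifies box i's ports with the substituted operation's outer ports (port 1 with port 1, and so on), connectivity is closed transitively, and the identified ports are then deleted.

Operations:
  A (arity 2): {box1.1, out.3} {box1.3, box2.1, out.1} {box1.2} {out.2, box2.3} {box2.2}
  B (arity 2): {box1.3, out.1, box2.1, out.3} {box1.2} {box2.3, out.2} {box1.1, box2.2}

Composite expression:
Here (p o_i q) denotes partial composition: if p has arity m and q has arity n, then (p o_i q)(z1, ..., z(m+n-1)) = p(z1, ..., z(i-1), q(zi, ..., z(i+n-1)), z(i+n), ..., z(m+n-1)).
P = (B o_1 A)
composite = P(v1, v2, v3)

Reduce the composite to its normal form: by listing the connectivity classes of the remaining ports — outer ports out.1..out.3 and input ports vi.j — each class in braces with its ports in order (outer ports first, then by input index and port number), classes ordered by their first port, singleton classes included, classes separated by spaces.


{out.1, out.3, v1.1, v3.1} {out.2, v3.3} {v1.2} {v1.3, v2.1, v3.2} {v2.2} {v2.3}


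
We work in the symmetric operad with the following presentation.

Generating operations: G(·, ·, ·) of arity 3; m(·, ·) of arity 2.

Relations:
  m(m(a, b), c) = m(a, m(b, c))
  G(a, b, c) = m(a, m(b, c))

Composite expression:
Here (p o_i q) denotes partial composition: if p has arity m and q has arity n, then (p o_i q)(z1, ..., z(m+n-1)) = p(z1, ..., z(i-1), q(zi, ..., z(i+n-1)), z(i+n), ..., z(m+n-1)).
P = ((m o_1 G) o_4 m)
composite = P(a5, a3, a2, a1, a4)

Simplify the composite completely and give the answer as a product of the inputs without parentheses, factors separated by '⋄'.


a5 ⋄ a3 ⋄ a2 ⋄ a1 ⋄ a4

Under associativity of m, the answer is the a's in reading order.
G(a5, a3, a2) flattens to a5 ⋄ a3 ⋄ a2
m(a1, a4) flattens to a1 ⋄ a4
m(G(a5, a3, a2), m(a1, a4)) flattens to a5 ⋄ a3 ⋄ a2 ⋄ a1 ⋄ a4


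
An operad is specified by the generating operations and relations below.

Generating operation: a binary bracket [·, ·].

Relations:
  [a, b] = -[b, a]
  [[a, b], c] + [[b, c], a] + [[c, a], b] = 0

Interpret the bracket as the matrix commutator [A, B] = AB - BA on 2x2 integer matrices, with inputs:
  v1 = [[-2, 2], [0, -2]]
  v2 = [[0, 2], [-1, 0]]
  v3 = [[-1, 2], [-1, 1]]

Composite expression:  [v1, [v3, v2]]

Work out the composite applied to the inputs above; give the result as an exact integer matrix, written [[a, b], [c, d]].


[v3, v2] = [[0, -4], [-2, 0]]
[v1, [v3, v2]] = [[-4, 0], [0, 4]]

[[-4, 0], [0, 4]]


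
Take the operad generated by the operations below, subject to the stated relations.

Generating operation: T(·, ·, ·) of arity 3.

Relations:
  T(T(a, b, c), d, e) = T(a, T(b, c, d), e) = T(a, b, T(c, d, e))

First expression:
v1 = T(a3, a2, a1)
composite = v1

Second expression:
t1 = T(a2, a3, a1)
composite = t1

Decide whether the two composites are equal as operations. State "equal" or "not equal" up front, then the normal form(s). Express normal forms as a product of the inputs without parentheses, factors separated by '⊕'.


not equal; first: a3 ⊕ a2 ⊕ a1; second: a2 ⊕ a3 ⊕ a1

The first composite normalizes to a3 ⊕ a2 ⊕ a1
The second composite normalizes to a2 ⊕ a3 ⊕ a1
They disagree, so not equal.


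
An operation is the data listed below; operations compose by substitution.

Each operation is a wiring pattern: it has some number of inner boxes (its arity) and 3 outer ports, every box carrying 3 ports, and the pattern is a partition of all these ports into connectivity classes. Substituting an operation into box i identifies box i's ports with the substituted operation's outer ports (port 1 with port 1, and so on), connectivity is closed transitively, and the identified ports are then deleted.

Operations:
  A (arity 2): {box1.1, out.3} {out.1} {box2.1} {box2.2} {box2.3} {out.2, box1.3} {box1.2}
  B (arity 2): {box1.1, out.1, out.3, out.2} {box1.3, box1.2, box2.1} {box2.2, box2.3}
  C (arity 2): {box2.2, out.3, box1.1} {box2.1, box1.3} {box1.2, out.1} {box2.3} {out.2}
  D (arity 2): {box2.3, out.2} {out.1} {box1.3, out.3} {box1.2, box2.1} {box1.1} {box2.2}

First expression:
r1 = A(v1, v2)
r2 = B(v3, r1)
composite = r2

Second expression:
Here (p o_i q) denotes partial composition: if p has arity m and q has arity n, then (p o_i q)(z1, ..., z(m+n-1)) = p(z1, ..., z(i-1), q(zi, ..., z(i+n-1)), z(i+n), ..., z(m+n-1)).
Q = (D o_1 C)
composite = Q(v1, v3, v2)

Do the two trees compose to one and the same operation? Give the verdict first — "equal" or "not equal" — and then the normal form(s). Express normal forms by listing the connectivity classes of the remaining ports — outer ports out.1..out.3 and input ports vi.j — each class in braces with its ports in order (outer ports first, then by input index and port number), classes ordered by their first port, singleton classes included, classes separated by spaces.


not equal; first: {out.1, out.2, out.3, v3.1} {v1.1, v1.3} {v1.2} {v2.1} {v2.2} {v2.3} {v3.2, v3.3}; second: {out.1} {out.2, v2.3} {out.3, v1.1, v3.2} {v1.2} {v1.3, v3.1} {v2.1} {v2.2} {v3.3}


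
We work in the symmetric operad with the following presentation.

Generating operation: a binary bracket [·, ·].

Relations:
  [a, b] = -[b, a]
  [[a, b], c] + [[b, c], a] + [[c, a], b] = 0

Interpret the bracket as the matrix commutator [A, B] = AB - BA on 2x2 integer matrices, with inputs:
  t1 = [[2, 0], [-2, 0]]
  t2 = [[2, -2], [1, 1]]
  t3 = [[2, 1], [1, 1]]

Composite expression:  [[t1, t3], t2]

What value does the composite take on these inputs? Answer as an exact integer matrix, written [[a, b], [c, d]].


[[-6, -10], [-8, 6]]

[t1, t3] = [[2, 2], [-4, -2]]
[[t1, t3], t2] = [[-6, -10], [-8, 6]]


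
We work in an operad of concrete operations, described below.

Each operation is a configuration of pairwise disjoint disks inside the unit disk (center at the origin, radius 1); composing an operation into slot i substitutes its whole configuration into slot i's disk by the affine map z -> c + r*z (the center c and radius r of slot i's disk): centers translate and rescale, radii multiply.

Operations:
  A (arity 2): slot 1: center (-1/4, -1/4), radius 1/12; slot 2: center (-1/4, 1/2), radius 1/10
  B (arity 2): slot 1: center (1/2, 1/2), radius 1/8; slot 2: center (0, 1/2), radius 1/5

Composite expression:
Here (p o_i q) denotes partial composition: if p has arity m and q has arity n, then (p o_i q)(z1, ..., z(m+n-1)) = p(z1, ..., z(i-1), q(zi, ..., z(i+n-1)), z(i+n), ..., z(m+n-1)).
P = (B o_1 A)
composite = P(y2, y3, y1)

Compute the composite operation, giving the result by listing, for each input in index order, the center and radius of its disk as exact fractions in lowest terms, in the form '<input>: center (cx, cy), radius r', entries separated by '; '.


y1: center (0, 1/2), radius 1/5; y2: center (15/32, 15/32), radius 1/96; y3: center (15/32, 9/16), radius 1/80


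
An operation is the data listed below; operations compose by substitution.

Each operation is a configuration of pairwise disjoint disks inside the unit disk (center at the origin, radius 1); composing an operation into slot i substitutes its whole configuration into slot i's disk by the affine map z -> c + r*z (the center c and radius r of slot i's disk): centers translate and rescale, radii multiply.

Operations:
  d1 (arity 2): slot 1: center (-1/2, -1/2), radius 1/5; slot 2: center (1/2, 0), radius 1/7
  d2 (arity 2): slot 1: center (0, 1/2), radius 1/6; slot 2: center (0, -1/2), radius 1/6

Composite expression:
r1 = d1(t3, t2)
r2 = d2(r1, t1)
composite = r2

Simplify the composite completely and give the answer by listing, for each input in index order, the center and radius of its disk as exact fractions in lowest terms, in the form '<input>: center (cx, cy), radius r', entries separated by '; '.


t1: center (0, -1/2), radius 1/6; t2: center (1/12, 1/2), radius 1/42; t3: center (-1/12, 5/12), radius 1/30

Below d2, radii multiply path by path; the t-disk centers shift.
t3: after 2 affine steps, its disk has center (-1/12, 5/12), radius 1/30
t2: after 2 affine steps, its disk has center (1/12, 1/2), radius 1/42
t1: after 1 affine step, its disk has center (0, -1/2), radius 1/6


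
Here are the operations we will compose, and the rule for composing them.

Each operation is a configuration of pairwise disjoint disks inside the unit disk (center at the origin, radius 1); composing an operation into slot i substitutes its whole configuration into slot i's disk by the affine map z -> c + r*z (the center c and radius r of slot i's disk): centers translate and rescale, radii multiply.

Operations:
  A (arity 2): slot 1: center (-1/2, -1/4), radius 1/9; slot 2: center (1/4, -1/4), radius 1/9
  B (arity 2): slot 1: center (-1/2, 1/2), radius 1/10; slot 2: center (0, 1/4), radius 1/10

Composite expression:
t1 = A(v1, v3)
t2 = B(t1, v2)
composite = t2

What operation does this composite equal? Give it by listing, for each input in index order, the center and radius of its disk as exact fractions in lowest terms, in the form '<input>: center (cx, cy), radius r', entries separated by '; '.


v1: center (-11/20, 19/40), radius 1/90; v2: center (0, 1/4), radius 1/10; v3: center (-19/40, 19/40), radius 1/90

Nesting under B composes maps z -> c + r*z down each v-path.
v1: after 2 affine steps, its disk has center (-11/20, 19/40), radius 1/90
v3: after 2 affine steps, its disk has center (-19/40, 19/40), radius 1/90
v2: after 1 affine step, its disk has center (0, 1/4), radius 1/10


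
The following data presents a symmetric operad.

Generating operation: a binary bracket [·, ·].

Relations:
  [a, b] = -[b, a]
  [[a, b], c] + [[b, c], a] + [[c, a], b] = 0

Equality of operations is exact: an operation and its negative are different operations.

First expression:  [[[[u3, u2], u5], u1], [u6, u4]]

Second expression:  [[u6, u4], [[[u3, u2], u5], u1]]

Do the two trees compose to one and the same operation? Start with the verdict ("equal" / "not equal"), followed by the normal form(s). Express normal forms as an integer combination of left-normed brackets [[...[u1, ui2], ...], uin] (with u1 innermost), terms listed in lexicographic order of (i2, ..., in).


not equal; first: -[[[[[u1, u2], u3], u5], u4], u6] + [[[[[u1, u2], u3], u5], u6], u4] + [[[[[u1, u3], u2], u5], u4], u6] - [[[[[u1, u3], u2], u5], u6], u4] + [[[[[u1, u5], u2], u3], u4], u6] - [[[[[u1, u5], u2], u3], u6], u4] - [[[[[u1, u5], u3], u2], u4], u6] + [[[[[u1, u5], u3], u2], u6], u4]; second: [[[[[u1, u2], u3], u5], u4], u6] - [[[[[u1, u2], u3], u5], u6], u4] - [[[[[u1, u3], u2], u5], u4], u6] + [[[[[u1, u3], u2], u5], u6], u4] - [[[[[u1, u5], u2], u3], u4], u6] + [[[[[u1, u5], u2], u3], u6], u4] + [[[[[u1, u5], u3], u2], u4], u6] - [[[[[u1, u5], u3], u2], u6], u4]

The first expression reduces to -[[[[[u1, u2], u3], u5], u4], u6] + [[[[[u1, u2], u3], u5], u6], u4] + [[[[[u1, u3], u2], u5], u4], u6] - [[[[[u1, u3], u2], u5], u6], u4] + [[[[[u1, u5], u2], u3], u4], u6] - [[[[[u1, u5], u2], u3], u6], u4] - [[[[[u1, u5], u3], u2], u4], u6] + [[[[[u1, u5], u3], u2], u6], u4]
The second expression reduces to [[[[[u1, u2], u3], u5], u4], u6] - [[[[[u1, u2], u3], u5], u6], u4] - [[[[[u1, u3], u2], u5], u4], u6] + [[[[[u1, u3], u2], u5], u6], u4] - [[[[[u1, u5], u2], u3], u4], u6] + [[[[[u1, u5], u2], u3], u6], u4] + [[[[[u1, u5], u3], u2], u4], u6] - [[[[[u1, u5], u3], u2], u6], u4]
Different reductions; not equal.


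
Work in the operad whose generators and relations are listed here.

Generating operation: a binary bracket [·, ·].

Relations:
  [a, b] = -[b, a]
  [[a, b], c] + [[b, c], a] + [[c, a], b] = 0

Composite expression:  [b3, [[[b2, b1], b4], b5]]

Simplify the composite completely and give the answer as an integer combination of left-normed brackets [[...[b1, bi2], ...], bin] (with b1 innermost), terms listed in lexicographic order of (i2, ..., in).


Left-normed coefficients sit on the b1-initial expansion words.
Composite bracket: [b3, [[[b2, b1], b4], b5]]
Applying ab - ba throughout gives 16 signed words (2^4 = 16).
Coefficients come from the b1-initial words:
  the word b1b2b4b5b3 carries sign +1 and contributes +[[[[b1, b2], b4], b5], b3]

[[[[b1, b2], b4], b5], b3]


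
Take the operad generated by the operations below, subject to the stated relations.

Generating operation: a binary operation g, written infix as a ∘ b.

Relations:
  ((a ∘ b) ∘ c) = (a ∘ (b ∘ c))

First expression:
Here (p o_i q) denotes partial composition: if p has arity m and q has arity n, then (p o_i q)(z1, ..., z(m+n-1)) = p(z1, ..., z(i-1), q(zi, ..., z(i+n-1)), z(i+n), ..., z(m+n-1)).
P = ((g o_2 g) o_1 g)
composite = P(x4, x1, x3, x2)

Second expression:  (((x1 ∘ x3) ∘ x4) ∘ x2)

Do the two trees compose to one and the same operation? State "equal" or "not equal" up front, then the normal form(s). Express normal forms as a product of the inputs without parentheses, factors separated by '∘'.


not equal — first x4 ∘ x1 ∘ x3 ∘ x2, second x1 ∘ x3 ∘ x4 ∘ x2

The first expression reduces to x4 ∘ x1 ∘ x3 ∘ x2
The second expression reduces to x1 ∘ x3 ∘ x4 ∘ x2
Different reductions; not equal.


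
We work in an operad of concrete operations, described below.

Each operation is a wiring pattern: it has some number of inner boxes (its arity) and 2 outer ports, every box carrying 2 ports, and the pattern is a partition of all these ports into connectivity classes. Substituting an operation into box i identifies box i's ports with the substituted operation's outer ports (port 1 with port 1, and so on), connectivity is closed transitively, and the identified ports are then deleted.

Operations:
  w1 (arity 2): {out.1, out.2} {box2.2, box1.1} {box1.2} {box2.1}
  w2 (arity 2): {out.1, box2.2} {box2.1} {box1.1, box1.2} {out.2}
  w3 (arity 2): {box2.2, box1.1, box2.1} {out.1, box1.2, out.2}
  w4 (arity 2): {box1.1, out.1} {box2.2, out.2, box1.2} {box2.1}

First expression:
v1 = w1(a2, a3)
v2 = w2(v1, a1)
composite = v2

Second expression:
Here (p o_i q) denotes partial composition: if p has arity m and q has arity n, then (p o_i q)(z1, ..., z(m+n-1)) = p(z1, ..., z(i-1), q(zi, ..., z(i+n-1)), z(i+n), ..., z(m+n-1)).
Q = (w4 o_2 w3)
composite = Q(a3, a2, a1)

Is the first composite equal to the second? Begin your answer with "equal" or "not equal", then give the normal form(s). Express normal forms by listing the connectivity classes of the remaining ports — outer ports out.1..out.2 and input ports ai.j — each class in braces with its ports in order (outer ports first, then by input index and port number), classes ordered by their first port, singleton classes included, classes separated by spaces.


not equal — first {out.1, a1.2} {out.2} {a1.1} {a2.1, a3.2} {a2.2} {a3.1}, second {out.1, a3.1} {out.2, a2.2, a3.2} {a1.1, a1.2, a2.1}

The first composite normalizes to {out.1, a1.2} {out.2} {a1.1} {a2.1, a3.2} {a2.2} {a3.1}
The second composite normalizes to {out.1, a3.1} {out.2, a2.2, a3.2} {a1.1, a1.2, a2.1}
The forms do not match — not equal.


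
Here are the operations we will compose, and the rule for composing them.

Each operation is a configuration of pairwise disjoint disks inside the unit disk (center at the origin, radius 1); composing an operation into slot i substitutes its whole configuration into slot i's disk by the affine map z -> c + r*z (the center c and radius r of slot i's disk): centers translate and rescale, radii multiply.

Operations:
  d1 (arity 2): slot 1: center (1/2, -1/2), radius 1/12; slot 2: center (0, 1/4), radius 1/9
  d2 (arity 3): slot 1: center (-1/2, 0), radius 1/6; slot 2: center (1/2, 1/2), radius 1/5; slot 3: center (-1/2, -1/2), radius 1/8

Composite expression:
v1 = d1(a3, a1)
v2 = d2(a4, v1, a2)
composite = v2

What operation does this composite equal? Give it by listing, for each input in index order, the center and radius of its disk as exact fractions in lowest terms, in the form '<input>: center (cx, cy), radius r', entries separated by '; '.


a1: center (1/2, 11/20), radius 1/45; a2: center (-1/2, -1/2), radius 1/8; a3: center (3/5, 2/5), radius 1/60; a4: center (-1/2, 0), radius 1/6


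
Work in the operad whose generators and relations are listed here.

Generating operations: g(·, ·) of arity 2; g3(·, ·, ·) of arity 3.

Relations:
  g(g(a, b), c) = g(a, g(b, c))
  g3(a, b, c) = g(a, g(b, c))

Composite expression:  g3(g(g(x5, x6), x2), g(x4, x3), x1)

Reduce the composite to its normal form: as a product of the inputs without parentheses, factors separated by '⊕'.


Associativity of g3 dissolves the nesting; only the x-input order survives.
g(x5, x6) flattens to x5 ⊕ x6
g(g(x5, x6), x2) flattens to x5 ⊕ x6 ⊕ x2
g(x4, x3) flattens to x4 ⊕ x3
g3(g(g(x5, x6), x2), g(x4, x3), x1) flattens to x5 ⊕ x6 ⊕ x2 ⊕ x4 ⊕ x3 ⊕ x1

x5 ⊕ x6 ⊕ x2 ⊕ x4 ⊕ x3 ⊕ x1


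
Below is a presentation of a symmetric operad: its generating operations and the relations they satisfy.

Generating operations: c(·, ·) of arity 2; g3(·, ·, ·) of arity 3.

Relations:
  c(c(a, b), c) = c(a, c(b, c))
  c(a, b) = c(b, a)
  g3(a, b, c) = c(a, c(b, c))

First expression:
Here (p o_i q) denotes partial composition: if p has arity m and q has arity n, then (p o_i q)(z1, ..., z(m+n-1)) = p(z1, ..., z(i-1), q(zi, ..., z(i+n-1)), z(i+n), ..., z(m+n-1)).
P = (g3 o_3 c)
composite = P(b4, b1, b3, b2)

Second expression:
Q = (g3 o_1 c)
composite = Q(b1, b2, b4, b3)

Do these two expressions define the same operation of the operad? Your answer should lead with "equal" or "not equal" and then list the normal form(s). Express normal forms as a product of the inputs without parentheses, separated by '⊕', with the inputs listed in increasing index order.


equal; the common form is b1 ⊕ b2 ⊕ b3 ⊕ b4

Reducing the first expression gives b1 ⊕ b2 ⊕ b3 ⊕ b4
Reducing the second expression gives b1 ⊕ b2 ⊕ b3 ⊕ b4
One common form — equal.


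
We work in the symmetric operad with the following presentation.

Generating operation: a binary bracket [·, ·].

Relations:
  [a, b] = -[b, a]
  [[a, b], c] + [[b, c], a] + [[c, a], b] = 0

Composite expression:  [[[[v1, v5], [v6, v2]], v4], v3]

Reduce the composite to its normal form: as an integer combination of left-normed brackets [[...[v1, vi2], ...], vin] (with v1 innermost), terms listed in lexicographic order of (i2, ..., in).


-[[[[[v1, v5], v2], v6], v4], v3] + [[[[[v1, v5], v6], v2], v4], v3]

Antisymmetry and Jacobi reduce to v1-anchored left-normed brackets.
Composite bracket: [[[[v1, v5], [v6, v2]], v4], v3]
Full expansion: 32 signed words from ab - ba (2^5 = 32).
Keep just the words that open with v1:
  sign of v1v5v2v6v4v3 is -1, so it contributes -[[[[[v1, v5], v2], v6], v4], v3]
  sign of v1v5v6v2v4v3 is +1, so it contributes +[[[[[v1, v5], v6], v2], v4], v3]


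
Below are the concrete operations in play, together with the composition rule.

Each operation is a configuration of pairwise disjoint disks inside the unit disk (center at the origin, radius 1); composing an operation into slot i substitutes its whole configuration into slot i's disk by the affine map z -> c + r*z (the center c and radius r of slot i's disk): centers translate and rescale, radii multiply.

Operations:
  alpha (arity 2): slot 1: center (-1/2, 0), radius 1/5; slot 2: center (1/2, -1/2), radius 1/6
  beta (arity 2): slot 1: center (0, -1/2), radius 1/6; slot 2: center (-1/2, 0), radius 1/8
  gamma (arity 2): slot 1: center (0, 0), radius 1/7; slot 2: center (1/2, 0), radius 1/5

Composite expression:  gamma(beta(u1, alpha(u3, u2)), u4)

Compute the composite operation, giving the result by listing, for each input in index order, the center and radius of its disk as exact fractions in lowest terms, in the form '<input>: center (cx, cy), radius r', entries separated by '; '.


u1: center (0, -1/14), radius 1/42; u2: center (-1/16, -1/112), radius 1/336; u3: center (-9/112, 0), radius 1/280; u4: center (1/2, 0), radius 1/5

Only the slot chain above each u matters under gamma; compose those maps.
tracing u1 down its 2-map path: center (0, -1/14), radius 1/42
tracing u3 down its 3-map path: center (-9/112, 0), radius 1/280
tracing u2 down its 3-map path: center (-1/16, -1/112), radius 1/336
tracing u4 down its 1-map path: center (1/2, 0), radius 1/5


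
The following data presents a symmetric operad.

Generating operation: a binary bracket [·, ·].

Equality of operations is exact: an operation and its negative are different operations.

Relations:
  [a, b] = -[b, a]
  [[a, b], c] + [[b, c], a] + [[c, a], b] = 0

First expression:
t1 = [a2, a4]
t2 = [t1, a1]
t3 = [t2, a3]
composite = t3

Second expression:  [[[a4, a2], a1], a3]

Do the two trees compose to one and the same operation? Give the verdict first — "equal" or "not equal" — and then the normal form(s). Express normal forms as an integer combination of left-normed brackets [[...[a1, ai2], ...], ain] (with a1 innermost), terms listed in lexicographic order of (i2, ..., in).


not equal: they reduce to -[[[a1, a2], a4], a3] + [[[a1, a4], a2], a3] and [[[a1, a2], a4], a3] - [[[a1, a4], a2], a3]

Normal form of the first expression: -[[[a1, a2], a4], a3] + [[[a1, a4], a2], a3]
Normal form of the second expression: [[[a1, a2], a4], a3] - [[[a1, a4], a2], a3]
The normal forms differ: not equal.


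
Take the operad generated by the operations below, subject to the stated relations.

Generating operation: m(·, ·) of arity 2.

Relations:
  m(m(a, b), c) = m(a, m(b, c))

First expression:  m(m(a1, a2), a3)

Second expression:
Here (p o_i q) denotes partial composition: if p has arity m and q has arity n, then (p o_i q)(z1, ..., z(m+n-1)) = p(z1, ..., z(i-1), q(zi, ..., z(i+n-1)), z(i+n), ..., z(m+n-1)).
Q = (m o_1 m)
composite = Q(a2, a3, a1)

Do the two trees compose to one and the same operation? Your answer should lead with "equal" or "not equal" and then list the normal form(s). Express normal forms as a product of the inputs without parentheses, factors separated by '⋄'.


not equal — first a1 ⋄ a2 ⋄ a3, second a2 ⋄ a3 ⋄ a1

The first expression, normalized: a1 ⋄ a2 ⋄ a3
The second expression, normalized: a2 ⋄ a3 ⋄ a1
They disagree, so not equal.


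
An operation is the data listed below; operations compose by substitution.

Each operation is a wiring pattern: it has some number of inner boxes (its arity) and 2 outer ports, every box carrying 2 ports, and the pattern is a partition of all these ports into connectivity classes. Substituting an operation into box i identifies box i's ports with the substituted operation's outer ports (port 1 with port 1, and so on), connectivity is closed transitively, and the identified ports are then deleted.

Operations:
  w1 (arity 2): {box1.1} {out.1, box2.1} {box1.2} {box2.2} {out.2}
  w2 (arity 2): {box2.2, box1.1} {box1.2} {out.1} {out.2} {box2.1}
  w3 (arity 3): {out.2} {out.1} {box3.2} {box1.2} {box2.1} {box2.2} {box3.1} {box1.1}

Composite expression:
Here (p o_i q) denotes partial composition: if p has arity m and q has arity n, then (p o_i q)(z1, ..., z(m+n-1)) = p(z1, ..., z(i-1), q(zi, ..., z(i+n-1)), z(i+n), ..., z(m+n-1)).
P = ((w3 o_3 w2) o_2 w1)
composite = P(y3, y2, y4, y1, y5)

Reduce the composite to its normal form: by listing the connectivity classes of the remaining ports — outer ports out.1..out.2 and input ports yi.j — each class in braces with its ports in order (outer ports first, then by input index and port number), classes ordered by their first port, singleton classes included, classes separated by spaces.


{out.1} {out.2} {y1.1, y5.2} {y1.2} {y2.1} {y2.2} {y3.1} {y3.2} {y4.1} {y4.2} {y5.1}

Two ports join when wires chain via w3-identified ports.
the subtree at w1 composes to {out.1, y4.1} {out.2} {y2.1} {y2.2} {y4.2} on (y2, y4); out.j = own outer ports
the subtree at w2 composes to {out.1} {out.2} {y1.1, y5.2} {y1.2} {y5.1} on (y1, y5); out.j = own outer ports
the subtree at w3 composes to {out.1} {out.2} {y1.1, y5.2} {y1.2} {y2.1} {y2.2} {y3.1} {y3.2} {y4.1} {y4.2} {y5.1} on (y3, y2, y4, y1, y5); out.j = own outer ports


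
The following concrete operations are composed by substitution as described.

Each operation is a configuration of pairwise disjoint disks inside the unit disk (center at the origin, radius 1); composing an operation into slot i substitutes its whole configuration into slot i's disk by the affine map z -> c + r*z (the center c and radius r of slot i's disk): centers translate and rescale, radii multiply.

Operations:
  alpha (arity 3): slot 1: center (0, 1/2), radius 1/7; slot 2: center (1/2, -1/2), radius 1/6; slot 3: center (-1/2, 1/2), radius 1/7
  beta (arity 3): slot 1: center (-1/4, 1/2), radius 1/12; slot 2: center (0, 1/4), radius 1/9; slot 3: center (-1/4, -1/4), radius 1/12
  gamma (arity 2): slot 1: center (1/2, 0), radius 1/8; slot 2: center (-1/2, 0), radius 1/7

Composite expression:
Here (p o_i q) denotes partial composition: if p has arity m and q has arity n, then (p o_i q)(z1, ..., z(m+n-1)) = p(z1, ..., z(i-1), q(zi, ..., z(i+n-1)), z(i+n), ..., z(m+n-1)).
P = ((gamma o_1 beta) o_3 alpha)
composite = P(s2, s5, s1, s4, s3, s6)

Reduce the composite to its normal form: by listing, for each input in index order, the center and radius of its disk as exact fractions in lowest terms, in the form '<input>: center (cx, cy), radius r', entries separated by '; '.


Below gamma, radii multiply path by path; the s-disk centers shift.
s2: after 2 affine steps, its disk has center (15/32, 1/16), radius 1/96
s5: after 2 affine steps, its disk has center (1/2, 1/32), radius 1/72
s1: after 3 affine steps, its disk has center (15/32, -5/192), radius 1/672
s4: after 3 affine steps, its disk has center (91/192, -7/192), radius 1/576
s3: after 3 affine steps, its disk has center (89/192, -5/192), radius 1/672
s6: after 1 affine step, its disk has center (-1/2, 0), radius 1/7

s1: center (15/32, -5/192), radius 1/672; s2: center (15/32, 1/16), radius 1/96; s3: center (89/192, -5/192), radius 1/672; s4: center (91/192, -7/192), radius 1/576; s5: center (1/2, 1/32), radius 1/72; s6: center (-1/2, 0), radius 1/7


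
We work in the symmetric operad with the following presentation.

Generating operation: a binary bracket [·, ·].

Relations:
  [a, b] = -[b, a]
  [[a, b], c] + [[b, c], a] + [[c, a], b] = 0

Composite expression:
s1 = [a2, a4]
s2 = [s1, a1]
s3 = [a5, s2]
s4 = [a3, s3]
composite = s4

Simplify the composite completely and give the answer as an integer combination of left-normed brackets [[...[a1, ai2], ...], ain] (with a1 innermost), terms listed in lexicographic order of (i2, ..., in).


-[[[[a1, a2], a4], a5], a3] + [[[[a1, a4], a2], a5], a3]

Expand each bracket as ab - ba; the a1-initial words give the coefficients.
Composite bracket: [a3, [a5, [[a2, a4], a1]]]
The bracket unfolds into 16 signed words via [a, b] = ab - ba (2^4 = 16).
Collect the words opening with a1:
  from a1a2a4a5a3, sign -1: term -[[[[a1, a2], a4], a5], a3]
  from a1a4a2a5a3, sign +1: term +[[[[a1, a4], a2], a5], a3]


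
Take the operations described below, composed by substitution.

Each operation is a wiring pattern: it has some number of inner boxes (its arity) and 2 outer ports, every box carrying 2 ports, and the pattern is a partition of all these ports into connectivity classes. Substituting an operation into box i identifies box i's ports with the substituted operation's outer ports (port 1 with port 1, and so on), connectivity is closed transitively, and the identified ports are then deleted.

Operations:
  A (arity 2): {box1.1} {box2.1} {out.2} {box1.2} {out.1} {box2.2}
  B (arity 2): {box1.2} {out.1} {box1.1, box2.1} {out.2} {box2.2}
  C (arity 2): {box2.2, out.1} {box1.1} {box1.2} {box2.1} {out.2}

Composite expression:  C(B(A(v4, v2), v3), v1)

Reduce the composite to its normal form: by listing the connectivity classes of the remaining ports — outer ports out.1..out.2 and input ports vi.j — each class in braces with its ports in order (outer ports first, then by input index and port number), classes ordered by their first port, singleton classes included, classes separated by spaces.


{out.1, v1.2} {out.2} {v1.1} {v2.1} {v2.2} {v3.1} {v3.2} {v4.1} {v4.2}

Two ports join when wires chain via C-identified ports.
after A, the pattern on (v4, v2) reads {out.1} {out.2} {v2.1} {v2.2} {v4.1} {v4.2} (out.j = its outer ports)
after B, the pattern on (v4, v2, v3) reads {out.1} {out.2} {v2.1} {v2.2} {v3.1} {v3.2} {v4.1} {v4.2} (out.j = its outer ports)
after C, the pattern on (v4, v2, v3, v1) reads {out.1, v1.2} {out.2} {v1.1} {v2.1} {v2.2} {v3.1} {v3.2} {v4.1} {v4.2} (out.j = its outer ports)


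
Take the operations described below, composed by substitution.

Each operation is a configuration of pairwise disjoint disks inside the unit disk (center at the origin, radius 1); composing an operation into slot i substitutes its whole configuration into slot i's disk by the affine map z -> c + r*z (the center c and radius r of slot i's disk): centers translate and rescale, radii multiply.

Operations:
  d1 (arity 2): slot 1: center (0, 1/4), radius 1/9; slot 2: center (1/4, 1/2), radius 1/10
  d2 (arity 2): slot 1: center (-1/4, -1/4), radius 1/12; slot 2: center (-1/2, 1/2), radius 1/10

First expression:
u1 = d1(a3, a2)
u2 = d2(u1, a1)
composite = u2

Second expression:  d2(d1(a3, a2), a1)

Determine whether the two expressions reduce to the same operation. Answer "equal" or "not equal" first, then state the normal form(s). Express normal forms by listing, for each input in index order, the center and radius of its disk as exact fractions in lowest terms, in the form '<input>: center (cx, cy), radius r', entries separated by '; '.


equal; the common form is a1: center (-1/2, 1/2), radius 1/10; a2: center (-11/48, -5/24), radius 1/120; a3: center (-1/4, -11/48), radius 1/108

Normal form of the first expression: a1: center (-1/2, 1/2), radius 1/10; a2: center (-11/48, -5/24), radius 1/120; a3: center (-1/4, -11/48), radius 1/108
Normal form of the second expression: a1: center (-1/2, 1/2), radius 1/10; a2: center (-11/48, -5/24), radius 1/120; a3: center (-1/4, -11/48), radius 1/108
Same normal form: equal.
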